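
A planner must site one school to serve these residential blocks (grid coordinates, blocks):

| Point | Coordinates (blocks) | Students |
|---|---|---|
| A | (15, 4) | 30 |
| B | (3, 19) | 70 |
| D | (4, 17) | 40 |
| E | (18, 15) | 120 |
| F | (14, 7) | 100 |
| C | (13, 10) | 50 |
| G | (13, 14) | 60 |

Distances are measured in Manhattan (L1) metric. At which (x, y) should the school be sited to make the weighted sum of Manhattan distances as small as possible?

(14, 14)

Manhattan distance separates: Σwᵢ(|x−xᵢ|+|y−yᵢ|) = Σwᵢ|x−xᵢ| + Σwᵢ|y−yᵢ|, so x and y are optimised independently as 1-D weighted medians.
Total weight W = 470; half = 235.
x-coordinate, sorted with cumulative weight:
  x=3 (B, w=70) cum 70
  x=4 (D, w=40) cum 110
  x=13 (C, w=50) cum 160
  x=13 (G, w=60) cum 220
  x=14 (F, w=100) cum 320  ← median
  x=15 (A, w=30) cum 350
  x=18 (E, w=120) cum 470
⇒ x* = 14
y-coordinate, sorted with cumulative weight:
  y=4 (A, w=30) cum 30
  y=7 (F, w=100) cum 130
  y=10 (C, w=50) cum 180
  y=14 (G, w=60) cum 240  ← median
  y=15 (E, w=120) cum 360
  y=17 (D, w=40) cum 400
  y=19 (B, w=70) cum 470
⇒ y* = 14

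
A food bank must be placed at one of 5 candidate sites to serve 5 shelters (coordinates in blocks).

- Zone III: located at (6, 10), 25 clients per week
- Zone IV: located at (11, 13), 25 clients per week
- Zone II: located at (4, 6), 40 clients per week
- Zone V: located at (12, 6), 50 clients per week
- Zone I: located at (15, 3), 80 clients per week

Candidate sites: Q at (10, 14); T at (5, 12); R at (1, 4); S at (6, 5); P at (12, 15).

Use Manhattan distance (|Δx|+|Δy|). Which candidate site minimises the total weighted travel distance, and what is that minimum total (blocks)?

S, total 1800 blocks

Total weighted distance at each candidate:
  Q (10, 14): total = 2590
  T (5, 12): total = 2700
  R (1, 4): total = 2800
  S (6, 5): total = 1800
  P (12, 15): total = 2680
Minimum is at S with total 1800 blocks.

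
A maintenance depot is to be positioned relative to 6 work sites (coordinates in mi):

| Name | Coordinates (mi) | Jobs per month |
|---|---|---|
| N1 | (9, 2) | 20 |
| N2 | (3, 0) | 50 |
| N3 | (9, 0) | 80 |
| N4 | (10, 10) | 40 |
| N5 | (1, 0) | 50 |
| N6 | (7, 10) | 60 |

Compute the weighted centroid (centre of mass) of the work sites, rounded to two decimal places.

(6.40, 3.47)

The minimiser of Σwᵢ‖p−pᵢ‖² is the weighted centroid p* = (Σwᵢpᵢ)/(Σwᵢ).
Σwᵢ = 300.
Σwᵢxᵢ = 20·9 + 50·3 + 80·9 + 40·10 + 50·1 + 60·7 = 1920.
Σwᵢyᵢ = 20·2 + 50·0 + 80·0 + 40·10 + 50·0 + 60·10 = 1040.
x* = 1920/300 = 6.40, y* = 1040/300 = 3.47.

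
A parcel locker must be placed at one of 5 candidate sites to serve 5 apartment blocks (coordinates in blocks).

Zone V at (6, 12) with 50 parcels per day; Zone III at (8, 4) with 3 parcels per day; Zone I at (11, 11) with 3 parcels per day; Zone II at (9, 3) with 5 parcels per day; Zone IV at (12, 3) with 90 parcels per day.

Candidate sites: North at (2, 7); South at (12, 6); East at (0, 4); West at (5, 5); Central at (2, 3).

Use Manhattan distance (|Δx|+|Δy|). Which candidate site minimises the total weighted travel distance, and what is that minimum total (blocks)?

South, total 936 blocks

Total weighted distance at each candidate:
  North (2, 7): total = 1831
  South (12, 6): total = 936
  East (0, 4): total = 1998
  West (5, 5): total = 1288
  Central (2, 3): total = 1657
Minimum is at South with total 936 blocks.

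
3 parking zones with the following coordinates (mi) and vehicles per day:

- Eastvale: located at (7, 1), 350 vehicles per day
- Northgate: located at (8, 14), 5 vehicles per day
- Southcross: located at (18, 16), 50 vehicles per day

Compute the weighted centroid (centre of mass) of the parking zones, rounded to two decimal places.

The minimiser of Σwᵢ‖p−pᵢ‖² is the weighted centroid p* = (Σwᵢpᵢ)/(Σwᵢ).
Σwᵢ = 405.
Σwᵢxᵢ = 350·7 + 5·8 + 50·18 = 3390.
Σwᵢyᵢ = 350·1 + 5·14 + 50·16 = 1220.
x* = 3390/405 = 8.37, y* = 1220/405 = 3.01.

(8.37, 3.01)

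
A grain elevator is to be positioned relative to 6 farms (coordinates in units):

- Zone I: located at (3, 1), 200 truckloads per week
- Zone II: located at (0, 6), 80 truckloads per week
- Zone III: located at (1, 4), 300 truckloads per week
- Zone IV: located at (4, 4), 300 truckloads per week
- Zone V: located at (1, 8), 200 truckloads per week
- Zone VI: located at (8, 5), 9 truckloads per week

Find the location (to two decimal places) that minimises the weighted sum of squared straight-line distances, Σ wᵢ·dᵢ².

The minimiser of Σwᵢ‖p−pᵢ‖² is the weighted centroid p* = (Σwᵢpᵢ)/(Σwᵢ).
Σwᵢ = 1089.
Σwᵢxᵢ = 200·3 + 80·0 + 300·1 + 300·4 + 200·1 + 9·8 = 2372.
Σwᵢyᵢ = 200·1 + 80·6 + 300·4 + 300·4 + 200·8 + 9·5 = 4725.
x* = 2372/1089 = 2.18, y* = 4725/1089 = 4.34.

(2.18, 4.34)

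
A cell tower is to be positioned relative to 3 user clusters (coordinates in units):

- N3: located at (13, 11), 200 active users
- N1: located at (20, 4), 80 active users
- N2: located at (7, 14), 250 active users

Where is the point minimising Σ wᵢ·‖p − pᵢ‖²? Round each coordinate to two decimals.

The minimiser of Σwᵢ‖p−pᵢ‖² is the weighted centroid p* = (Σwᵢpᵢ)/(Σwᵢ).
Σwᵢ = 530.
Σwᵢxᵢ = 200·13 + 80·20 + 250·7 = 5950.
Σwᵢyᵢ = 200·11 + 80·4 + 250·14 = 6020.
x* = 5950/530 = 11.23, y* = 6020/530 = 11.36.

(11.23, 11.36)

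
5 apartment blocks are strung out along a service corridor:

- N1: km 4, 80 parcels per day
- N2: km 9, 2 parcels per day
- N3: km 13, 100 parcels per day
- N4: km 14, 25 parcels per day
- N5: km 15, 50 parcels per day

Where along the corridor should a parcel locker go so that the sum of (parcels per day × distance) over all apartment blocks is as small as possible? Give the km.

For a sum of weighted absolute distances on a line, the optimum is the weighted median (not the mean). Total weight W = 257; half-weight = 128.5.
Sort by position and accumulate weight:
  km 4 (N1, w=80) → cum 80
  km 9 (N2, w=2) → cum 82
  km 13 (N3, w=100) → cum 182  ≥ 128.5 → median here
  km 14 (N4, w=25) → cum 207
  km 15 (N5, w=50) → cum 257
Optimal location: km 13.

x = 13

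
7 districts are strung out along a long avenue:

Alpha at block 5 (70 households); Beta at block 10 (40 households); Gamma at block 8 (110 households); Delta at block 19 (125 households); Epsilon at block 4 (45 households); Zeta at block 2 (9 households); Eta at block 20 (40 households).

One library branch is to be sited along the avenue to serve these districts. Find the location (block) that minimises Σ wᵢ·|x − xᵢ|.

For a sum of weighted absolute distances on a line, the optimum is the weighted median (not the mean). Total weight W = 439; half-weight = 219.5.
Sort by position and accumulate weight:
  block 2 (Zeta, w=9) → cum 9
  block 4 (Epsilon, w=45) → cum 54
  block 5 (Alpha, w=70) → cum 124
  block 8 (Gamma, w=110) → cum 234  ≥ 219.5 → median here
  block 10 (Beta, w=40) → cum 274
  block 19 (Delta, w=125) → cum 399
  block 20 (Eta, w=40) → cum 439
Optimal location: block 8.

x = 8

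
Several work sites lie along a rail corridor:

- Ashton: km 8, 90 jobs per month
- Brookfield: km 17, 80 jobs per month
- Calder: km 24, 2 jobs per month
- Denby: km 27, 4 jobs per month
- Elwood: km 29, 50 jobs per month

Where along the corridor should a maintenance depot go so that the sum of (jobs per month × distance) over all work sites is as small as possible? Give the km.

For a sum of weighted absolute distances on a line, the optimum is the weighted median (not the mean). Total weight W = 226; half-weight = 113.
Sort by position and accumulate weight:
  km 8 (Ashton, w=90) → cum 90
  km 17 (Brookfield, w=80) → cum 170  ≥ 113 → median here
  km 24 (Calder, w=2) → cum 172
  km 27 (Denby, w=4) → cum 176
  km 29 (Elwood, w=50) → cum 226
Optimal location: km 17.

x = 17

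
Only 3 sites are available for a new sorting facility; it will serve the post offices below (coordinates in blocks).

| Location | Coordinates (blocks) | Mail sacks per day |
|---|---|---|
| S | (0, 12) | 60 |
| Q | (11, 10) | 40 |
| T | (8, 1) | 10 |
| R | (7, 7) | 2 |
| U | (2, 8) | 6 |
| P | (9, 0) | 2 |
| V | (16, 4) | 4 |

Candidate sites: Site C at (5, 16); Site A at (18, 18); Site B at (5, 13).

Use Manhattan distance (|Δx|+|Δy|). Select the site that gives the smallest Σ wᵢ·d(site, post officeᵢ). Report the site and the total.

Total weighted distance at each candidate:
  Site C (5, 16): total = 1420
  Site A (18, 18): total = 2628
  Site B (5, 13): total = 1048
Minimum is at Site B with total 1048 blocks.

Site B, total 1048 blocks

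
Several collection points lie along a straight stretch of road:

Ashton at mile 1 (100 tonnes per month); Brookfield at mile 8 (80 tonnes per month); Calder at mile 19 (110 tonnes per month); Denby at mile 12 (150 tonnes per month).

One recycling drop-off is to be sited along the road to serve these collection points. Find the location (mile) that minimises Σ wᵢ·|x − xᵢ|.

x = 12

For a sum of weighted absolute distances on a line, the optimum is the weighted median (not the mean). Total weight W = 440; half-weight = 220.
Sort by position and accumulate weight:
  mile 1 (Ashton, w=100) → cum 100
  mile 8 (Brookfield, w=80) → cum 180
  mile 12 (Denby, w=150) → cum 330  ≥ 220 → median here
  mile 19 (Calder, w=110) → cum 440
Optimal location: mile 12.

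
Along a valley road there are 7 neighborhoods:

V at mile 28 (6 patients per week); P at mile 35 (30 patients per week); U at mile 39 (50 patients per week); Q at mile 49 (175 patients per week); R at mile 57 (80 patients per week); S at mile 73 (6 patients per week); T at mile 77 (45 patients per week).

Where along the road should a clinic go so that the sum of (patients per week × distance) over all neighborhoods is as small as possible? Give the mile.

For a sum of weighted absolute distances on a line, the optimum is the weighted median (not the mean). Total weight W = 392; half-weight = 196.
Sort by position and accumulate weight:
  mile 28 (V, w=6) → cum 6
  mile 35 (P, w=30) → cum 36
  mile 39 (U, w=50) → cum 86
  mile 49 (Q, w=175) → cum 261  ≥ 196 → median here
  mile 57 (R, w=80) → cum 341
  mile 73 (S, w=6) → cum 347
  mile 77 (T, w=45) → cum 392
Optimal location: mile 49.

x = 49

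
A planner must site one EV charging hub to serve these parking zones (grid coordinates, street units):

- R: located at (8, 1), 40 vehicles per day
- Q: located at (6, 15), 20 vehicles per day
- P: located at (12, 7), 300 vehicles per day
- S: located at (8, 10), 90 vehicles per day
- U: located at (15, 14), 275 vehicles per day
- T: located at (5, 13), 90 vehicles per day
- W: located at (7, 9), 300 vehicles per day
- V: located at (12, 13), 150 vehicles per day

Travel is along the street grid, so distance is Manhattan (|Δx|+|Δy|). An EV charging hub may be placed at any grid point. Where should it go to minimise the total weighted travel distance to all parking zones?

Manhattan distance separates: Σwᵢ(|x−xᵢ|+|y−yᵢ|) = Σwᵢ|x−xᵢ| + Σwᵢ|y−yᵢ|, so x and y are optimised independently as 1-D weighted medians.
Total weight W = 1265; half = 632.5.
x-coordinate, sorted with cumulative weight:
  x=5 (T, w=90) cum 90
  x=6 (Q, w=20) cum 110
  x=7 (W, w=300) cum 410
  x=8 (R, w=40) cum 450
  x=8 (S, w=90) cum 540
  x=12 (P, w=300) cum 840  ← median
  x=12 (V, w=150) cum 990
  x=15 (U, w=275) cum 1265
⇒ x* = 12
y-coordinate, sorted with cumulative weight:
  y=1 (R, w=40) cum 40
  y=7 (P, w=300) cum 340
  y=9 (W, w=300) cum 640  ← median
  y=10 (S, w=90) cum 730
  y=13 (T, w=90) cum 820
  y=13 (V, w=150) cum 970
  y=14 (U, w=275) cum 1245
  y=15 (Q, w=20) cum 1265
⇒ y* = 9

(12, 9)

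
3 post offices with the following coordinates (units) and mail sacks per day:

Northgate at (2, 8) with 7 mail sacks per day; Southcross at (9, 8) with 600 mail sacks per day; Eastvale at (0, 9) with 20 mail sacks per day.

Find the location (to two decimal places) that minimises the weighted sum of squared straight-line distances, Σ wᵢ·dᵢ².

(8.63, 8.03)

The minimiser of Σwᵢ‖p−pᵢ‖² is the weighted centroid p* = (Σwᵢpᵢ)/(Σwᵢ).
Σwᵢ = 627.
Σwᵢxᵢ = 7·2 + 600·9 + 20·0 = 5414.
Σwᵢyᵢ = 7·8 + 600·8 + 20·9 = 5036.
x* = 5414/627 = 8.63, y* = 5036/627 = 8.03.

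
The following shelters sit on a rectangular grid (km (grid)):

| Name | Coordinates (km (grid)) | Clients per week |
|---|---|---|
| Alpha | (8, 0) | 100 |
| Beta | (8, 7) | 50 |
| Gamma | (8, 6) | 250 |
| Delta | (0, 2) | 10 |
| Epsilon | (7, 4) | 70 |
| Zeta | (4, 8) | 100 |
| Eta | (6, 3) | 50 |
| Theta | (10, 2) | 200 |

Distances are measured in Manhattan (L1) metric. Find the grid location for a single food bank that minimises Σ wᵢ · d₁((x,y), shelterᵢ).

(8, 4)

Manhattan distance separates: Σwᵢ(|x−xᵢ|+|y−yᵢ|) = Σwᵢ|x−xᵢ| + Σwᵢ|y−yᵢ|, so x and y are optimised independently as 1-D weighted medians.
Total weight W = 830; half = 415.
x-coordinate, sorted with cumulative weight:
  x=0 (Delta, w=10) cum 10
  x=4 (Zeta, w=100) cum 110
  x=6 (Eta, w=50) cum 160
  x=7 (Epsilon, w=70) cum 230
  x=8 (Alpha, w=100) cum 330
  x=8 (Beta, w=50) cum 380
  x=8 (Gamma, w=250) cum 630  ← median
  x=10 (Theta, w=200) cum 830
⇒ x* = 8
y-coordinate, sorted with cumulative weight:
  y=0 (Alpha, w=100) cum 100
  y=2 (Delta, w=10) cum 110
  y=2 (Theta, w=200) cum 310
  y=3 (Eta, w=50) cum 360
  y=4 (Epsilon, w=70) cum 430  ← median
  y=6 (Gamma, w=250) cum 680
  y=7 (Beta, w=50) cum 730
  y=8 (Zeta, w=100) cum 830
⇒ y* = 4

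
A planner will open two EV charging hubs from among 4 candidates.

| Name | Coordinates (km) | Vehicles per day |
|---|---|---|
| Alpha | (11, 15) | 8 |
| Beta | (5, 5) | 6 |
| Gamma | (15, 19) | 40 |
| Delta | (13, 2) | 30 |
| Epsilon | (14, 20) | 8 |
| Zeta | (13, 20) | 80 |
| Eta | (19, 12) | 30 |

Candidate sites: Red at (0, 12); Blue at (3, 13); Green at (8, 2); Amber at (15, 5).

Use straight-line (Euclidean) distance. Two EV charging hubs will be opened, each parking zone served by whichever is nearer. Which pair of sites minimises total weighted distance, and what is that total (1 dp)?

{Blue, Amber}, total 2083.0

Evaluate every pair (each demand assigned to the nearer of the two):
  {Blue, Amber}: total = 2083.0
  {Blue, Green}: total = 2304.9
  {Green, Amber}: total = 2352.5
  {Red, Amber}: total = 2378.7
  {Red, Blue}: total = 2659.9
  {Red, Green}: total = 2724.9
Best pair: {Blue, Amber} with total 2083.0.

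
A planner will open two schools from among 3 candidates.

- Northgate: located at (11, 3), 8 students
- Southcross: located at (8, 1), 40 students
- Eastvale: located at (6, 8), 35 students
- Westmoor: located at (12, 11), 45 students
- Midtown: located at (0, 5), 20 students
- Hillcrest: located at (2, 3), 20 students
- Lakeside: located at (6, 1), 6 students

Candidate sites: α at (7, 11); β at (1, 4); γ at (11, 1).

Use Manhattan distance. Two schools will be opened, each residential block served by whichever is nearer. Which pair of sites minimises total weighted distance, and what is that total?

Evaluate every pair (each demand assigned to the nearer of the two):
  {α, β}: total = 981
  {α, γ}: total = 1011
  {β, γ}: total = 1056
Best pair: {α, β} with total 981.

{α, β}, total 981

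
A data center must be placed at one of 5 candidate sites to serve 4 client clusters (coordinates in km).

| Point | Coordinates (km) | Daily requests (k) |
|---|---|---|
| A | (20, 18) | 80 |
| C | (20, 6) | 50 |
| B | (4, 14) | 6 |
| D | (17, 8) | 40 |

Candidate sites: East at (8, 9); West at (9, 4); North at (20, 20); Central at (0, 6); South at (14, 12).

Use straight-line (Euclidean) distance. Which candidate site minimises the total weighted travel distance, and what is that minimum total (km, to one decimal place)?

South, total 1364.3 km

Total weighted distance at each candidate:
  East (8, 9): total = 2219.1
  West (9, 4): total = 2408.2
  North (20, 20): total = 1457.3
  Central (0, 6): total = 3604.3
  South (14, 12): total = 1364.3
Minimum is at South with total 1364.3 km.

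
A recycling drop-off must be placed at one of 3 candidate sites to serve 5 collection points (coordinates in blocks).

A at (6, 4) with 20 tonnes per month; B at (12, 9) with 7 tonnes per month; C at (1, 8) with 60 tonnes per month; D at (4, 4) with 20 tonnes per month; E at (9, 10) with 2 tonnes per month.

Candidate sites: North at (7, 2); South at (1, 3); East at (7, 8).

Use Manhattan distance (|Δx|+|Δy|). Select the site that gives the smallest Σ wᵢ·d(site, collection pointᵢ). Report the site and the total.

South, total 649 blocks

Total weighted distance at each candidate:
  North (7, 2): total = 984
  South (1, 3): total = 649
  East (7, 8): total = 650
Minimum is at South with total 649 blocks.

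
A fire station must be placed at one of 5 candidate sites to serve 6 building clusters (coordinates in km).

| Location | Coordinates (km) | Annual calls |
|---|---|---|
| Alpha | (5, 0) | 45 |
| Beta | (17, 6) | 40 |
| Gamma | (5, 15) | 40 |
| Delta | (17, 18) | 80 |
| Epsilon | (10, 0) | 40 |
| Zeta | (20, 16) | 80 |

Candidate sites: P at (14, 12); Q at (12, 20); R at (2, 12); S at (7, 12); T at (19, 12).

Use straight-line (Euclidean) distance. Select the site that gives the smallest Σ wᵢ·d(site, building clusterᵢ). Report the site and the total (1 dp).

P, total 2942.3 km

Total weighted distance at each candidate:
  P (14, 12): total = 2942.3
  Q (12, 20): total = 3842.6
  R (2, 12): total = 4717.0
  S (7, 12): total = 3674.0
  T (19, 12): total = 3091.3
Minimum is at P with total 2942.3 km.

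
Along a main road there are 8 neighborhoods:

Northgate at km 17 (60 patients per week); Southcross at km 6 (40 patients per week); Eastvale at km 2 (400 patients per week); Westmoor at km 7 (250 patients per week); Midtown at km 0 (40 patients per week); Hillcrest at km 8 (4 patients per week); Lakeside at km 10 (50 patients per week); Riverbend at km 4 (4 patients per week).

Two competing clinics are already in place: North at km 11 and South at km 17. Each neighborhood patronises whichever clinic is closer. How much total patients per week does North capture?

The indifferent point is the midpoint (11+17)/2 = 14; neighborhoods left of it (closer to North at 11) go to North, those right go to South.
  Midtown at 0 (w=40) → North
  Eastvale at 2 (w=400) → North
  Riverbend at 4 (w=4) → North
  Southcross at 6 (w=40) → North
  Westmoor at 7 (w=250) → North
  Hillcrest at 8 (w=4) → North
  Lakeside at 10 (w=50) → North
  Northgate at 17 (w=60) → South
North captures 788; South captures 60.

788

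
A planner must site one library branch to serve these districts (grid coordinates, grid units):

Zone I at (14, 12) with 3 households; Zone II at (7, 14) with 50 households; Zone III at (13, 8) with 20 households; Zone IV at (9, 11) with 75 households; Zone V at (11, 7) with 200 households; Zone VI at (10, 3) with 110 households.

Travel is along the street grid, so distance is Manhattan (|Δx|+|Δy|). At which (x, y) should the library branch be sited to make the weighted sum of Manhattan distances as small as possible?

Manhattan distance separates: Σwᵢ(|x−xᵢ|+|y−yᵢ|) = Σwᵢ|x−xᵢ| + Σwᵢ|y−yᵢ|, so x and y are optimised independently as 1-D weighted medians.
Total weight W = 458; half = 229.
x-coordinate, sorted with cumulative weight:
  x=7 (Zone II, w=50) cum 50
  x=9 (Zone IV, w=75) cum 125
  x=10 (Zone VI, w=110) cum 235  ← median
  x=11 (Zone V, w=200) cum 435
  x=13 (Zone III, w=20) cum 455
  x=14 (Zone I, w=3) cum 458
⇒ x* = 10
y-coordinate, sorted with cumulative weight:
  y=3 (Zone VI, w=110) cum 110
  y=7 (Zone V, w=200) cum 310  ← median
  y=8 (Zone III, w=20) cum 330
  y=11 (Zone IV, w=75) cum 405
  y=12 (Zone I, w=3) cum 408
  y=14 (Zone II, w=50) cum 458
⇒ y* = 7

(10, 7)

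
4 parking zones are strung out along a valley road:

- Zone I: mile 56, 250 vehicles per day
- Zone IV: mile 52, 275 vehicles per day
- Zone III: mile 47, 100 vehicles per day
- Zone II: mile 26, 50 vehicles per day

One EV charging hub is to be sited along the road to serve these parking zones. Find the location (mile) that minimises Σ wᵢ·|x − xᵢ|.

For a sum of weighted absolute distances on a line, the optimum is the weighted median (not the mean). Total weight W = 675; half-weight = 337.5.
Sort by position and accumulate weight:
  mile 26 (Zone II, w=50) → cum 50
  mile 47 (Zone III, w=100) → cum 150
  mile 52 (Zone IV, w=275) → cum 425  ≥ 337.5 → median here
  mile 56 (Zone I, w=250) → cum 675
Optimal location: mile 52.

x = 52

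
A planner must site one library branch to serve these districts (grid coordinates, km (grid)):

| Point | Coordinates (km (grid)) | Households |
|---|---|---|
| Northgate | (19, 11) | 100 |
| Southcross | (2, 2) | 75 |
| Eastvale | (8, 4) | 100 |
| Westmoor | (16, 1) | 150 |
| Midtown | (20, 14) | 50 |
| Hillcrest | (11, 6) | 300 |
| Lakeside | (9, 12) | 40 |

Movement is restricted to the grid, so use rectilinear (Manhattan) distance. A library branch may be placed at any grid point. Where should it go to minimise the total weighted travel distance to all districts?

(11, 6)

Manhattan distance separates: Σwᵢ(|x−xᵢ|+|y−yᵢ|) = Σwᵢ|x−xᵢ| + Σwᵢ|y−yᵢ|, so x and y are optimised independently as 1-D weighted medians.
Total weight W = 815; half = 407.5.
x-coordinate, sorted with cumulative weight:
  x=2 (Southcross, w=75) cum 75
  x=8 (Eastvale, w=100) cum 175
  x=9 (Lakeside, w=40) cum 215
  x=11 (Hillcrest, w=300) cum 515  ← median
  x=16 (Westmoor, w=150) cum 665
  x=19 (Northgate, w=100) cum 765
  x=20 (Midtown, w=50) cum 815
⇒ x* = 11
y-coordinate, sorted with cumulative weight:
  y=1 (Westmoor, w=150) cum 150
  y=2 (Southcross, w=75) cum 225
  y=4 (Eastvale, w=100) cum 325
  y=6 (Hillcrest, w=300) cum 625  ← median
  y=11 (Northgate, w=100) cum 725
  y=12 (Lakeside, w=40) cum 765
  y=14 (Midtown, w=50) cum 815
⇒ y* = 6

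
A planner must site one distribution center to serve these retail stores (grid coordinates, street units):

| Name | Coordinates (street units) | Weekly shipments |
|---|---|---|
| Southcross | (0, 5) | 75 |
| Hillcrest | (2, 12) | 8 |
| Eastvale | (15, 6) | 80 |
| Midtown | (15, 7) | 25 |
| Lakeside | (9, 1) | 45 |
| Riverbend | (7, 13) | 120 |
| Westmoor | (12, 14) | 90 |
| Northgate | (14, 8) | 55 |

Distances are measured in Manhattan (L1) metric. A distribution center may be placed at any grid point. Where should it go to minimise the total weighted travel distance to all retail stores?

Manhattan distance separates: Σwᵢ(|x−xᵢ|+|y−yᵢ|) = Σwᵢ|x−xᵢ| + Σwᵢ|y−yᵢ|, so x and y are optimised independently as 1-D weighted medians.
Total weight W = 498; half = 249.
x-coordinate, sorted with cumulative weight:
  x=0 (Southcross, w=75) cum 75
  x=2 (Hillcrest, w=8) cum 83
  x=7 (Riverbend, w=120) cum 203
  x=9 (Lakeside, w=45) cum 248
  x=12 (Westmoor, w=90) cum 338  ← median
  x=14 (Northgate, w=55) cum 393
  x=15 (Eastvale, w=80) cum 473
  x=15 (Midtown, w=25) cum 498
⇒ x* = 12
y-coordinate, sorted with cumulative weight:
  y=1 (Lakeside, w=45) cum 45
  y=5 (Southcross, w=75) cum 120
  y=6 (Eastvale, w=80) cum 200
  y=7 (Midtown, w=25) cum 225
  y=8 (Northgate, w=55) cum 280  ← median
  y=12 (Hillcrest, w=8) cum 288
  y=13 (Riverbend, w=120) cum 408
  y=14 (Westmoor, w=90) cum 498
⇒ y* = 8

(12, 8)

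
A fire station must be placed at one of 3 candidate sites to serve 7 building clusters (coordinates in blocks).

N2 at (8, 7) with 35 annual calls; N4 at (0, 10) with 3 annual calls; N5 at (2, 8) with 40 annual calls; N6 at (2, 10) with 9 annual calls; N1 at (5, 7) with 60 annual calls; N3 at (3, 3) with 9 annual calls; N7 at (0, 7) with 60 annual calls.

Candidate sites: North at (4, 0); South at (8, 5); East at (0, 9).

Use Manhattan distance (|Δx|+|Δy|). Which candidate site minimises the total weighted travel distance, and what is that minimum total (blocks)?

Total weighted distance at each candidate:
  North (4, 0): total = 2111
  South (8, 5): total = 1531
  East (0, 9): total = 1121
Minimum is at East with total 1121 blocks.

East, total 1121 blocks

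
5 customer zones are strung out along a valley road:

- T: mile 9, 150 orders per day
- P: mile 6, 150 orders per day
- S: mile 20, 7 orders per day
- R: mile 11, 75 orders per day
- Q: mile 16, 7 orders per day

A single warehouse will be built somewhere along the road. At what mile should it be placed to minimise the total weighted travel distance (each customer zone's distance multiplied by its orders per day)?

For a sum of weighted absolute distances on a line, the optimum is the weighted median (not the mean). Total weight W = 389; half-weight = 194.5.
Sort by position and accumulate weight:
  mile 6 (P, w=150) → cum 150
  mile 9 (T, w=150) → cum 300  ≥ 194.5 → median here
  mile 11 (R, w=75) → cum 375
  mile 16 (Q, w=7) → cum 382
  mile 20 (S, w=7) → cum 389
Optimal location: mile 9.

x = 9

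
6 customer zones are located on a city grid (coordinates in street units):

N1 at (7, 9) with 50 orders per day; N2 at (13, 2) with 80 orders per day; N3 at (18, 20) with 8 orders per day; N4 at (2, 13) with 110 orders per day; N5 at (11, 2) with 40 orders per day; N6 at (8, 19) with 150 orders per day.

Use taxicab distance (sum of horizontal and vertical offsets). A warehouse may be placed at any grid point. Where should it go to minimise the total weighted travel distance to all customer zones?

(8, 13)

Manhattan distance separates: Σwᵢ(|x−xᵢ|+|y−yᵢ|) = Σwᵢ|x−xᵢ| + Σwᵢ|y−yᵢ|, so x and y are optimised independently as 1-D weighted medians.
Total weight W = 438; half = 219.
x-coordinate, sorted with cumulative weight:
  x=2 (N4, w=110) cum 110
  x=7 (N1, w=50) cum 160
  x=8 (N6, w=150) cum 310  ← median
  x=11 (N5, w=40) cum 350
  x=13 (N2, w=80) cum 430
  x=18 (N3, w=8) cum 438
⇒ x* = 8
y-coordinate, sorted with cumulative weight:
  y=2 (N2, w=80) cum 80
  y=2 (N5, w=40) cum 120
  y=9 (N1, w=50) cum 170
  y=13 (N4, w=110) cum 280  ← median
  y=19 (N6, w=150) cum 430
  y=20 (N3, w=8) cum 438
⇒ y* = 13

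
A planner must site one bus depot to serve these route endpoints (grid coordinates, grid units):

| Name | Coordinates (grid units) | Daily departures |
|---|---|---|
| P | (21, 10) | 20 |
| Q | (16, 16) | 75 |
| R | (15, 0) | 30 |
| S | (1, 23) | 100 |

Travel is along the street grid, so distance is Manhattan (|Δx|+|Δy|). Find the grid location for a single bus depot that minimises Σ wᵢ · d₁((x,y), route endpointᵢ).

(15, 16)

Manhattan distance separates: Σwᵢ(|x−xᵢ|+|y−yᵢ|) = Σwᵢ|x−xᵢ| + Σwᵢ|y−yᵢ|, so x and y are optimised independently as 1-D weighted medians.
Total weight W = 225; half = 112.5.
x-coordinate, sorted with cumulative weight:
  x=1 (S, w=100) cum 100
  x=15 (R, w=30) cum 130  ← median
  x=16 (Q, w=75) cum 205
  x=21 (P, w=20) cum 225
⇒ x* = 15
y-coordinate, sorted with cumulative weight:
  y=0 (R, w=30) cum 30
  y=10 (P, w=20) cum 50
  y=16 (Q, w=75) cum 125  ← median
  y=23 (S, w=100) cum 225
⇒ y* = 16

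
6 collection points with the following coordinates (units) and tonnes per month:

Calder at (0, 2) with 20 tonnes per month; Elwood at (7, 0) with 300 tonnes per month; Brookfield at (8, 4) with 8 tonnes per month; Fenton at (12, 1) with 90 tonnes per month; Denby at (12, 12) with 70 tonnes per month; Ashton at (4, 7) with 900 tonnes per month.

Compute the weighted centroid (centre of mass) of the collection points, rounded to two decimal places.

The minimiser of Σwᵢ‖p−pᵢ‖² is the weighted centroid p* = (Σwᵢpᵢ)/(Σwᵢ).
Σwᵢ = 1388.
Σwᵢxᵢ = 20·0 + 300·7 + 8·8 + 90·12 + 70·12 + 900·4 = 7684.
Σwᵢyᵢ = 20·2 + 300·0 + 8·4 + 90·1 + 70·12 + 900·7 = 7302.
x* = 7684/1388 = 5.54, y* = 7302/1388 = 5.26.

(5.54, 5.26)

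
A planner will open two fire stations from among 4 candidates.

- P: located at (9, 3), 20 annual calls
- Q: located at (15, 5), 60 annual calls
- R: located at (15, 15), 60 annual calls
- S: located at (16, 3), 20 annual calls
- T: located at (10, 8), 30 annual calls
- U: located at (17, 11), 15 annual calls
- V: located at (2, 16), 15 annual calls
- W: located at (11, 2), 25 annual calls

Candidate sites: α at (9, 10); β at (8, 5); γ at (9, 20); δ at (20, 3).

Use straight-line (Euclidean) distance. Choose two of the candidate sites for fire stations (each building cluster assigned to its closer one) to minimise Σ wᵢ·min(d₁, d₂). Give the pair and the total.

Evaluate every pair (each demand assigned to the nearer of the two):
  {α, β}: total = 1530.6
  {α, δ}: total = 1544.2
  {β, γ}: total = 1595.7
  {β, δ}: total = 1710.6
  {α, γ}: total = 1790.3
  {γ, δ}: total = 1902.6
Best pair: {α, β} with total 1530.6.

{α, β}, total 1530.6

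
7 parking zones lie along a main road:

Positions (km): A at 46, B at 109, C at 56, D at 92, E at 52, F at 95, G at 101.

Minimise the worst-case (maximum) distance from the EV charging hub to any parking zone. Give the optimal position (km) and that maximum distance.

location 77.5, max distance 31.5

The 1-center on a line is the midpoint of the two extreme points: leftmost at 46, rightmost at 109.
Optimal location = (46 + 109)/2 = 77.5; maximum distance = (109 − 46)/2 = 31.5.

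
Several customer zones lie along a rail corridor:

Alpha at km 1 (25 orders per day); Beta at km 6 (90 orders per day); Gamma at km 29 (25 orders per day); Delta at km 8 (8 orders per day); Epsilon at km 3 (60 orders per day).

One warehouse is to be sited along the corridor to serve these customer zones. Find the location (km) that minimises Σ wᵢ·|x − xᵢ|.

x = 6

For a sum of weighted absolute distances on a line, the optimum is the weighted median (not the mean). Total weight W = 208; half-weight = 104.
Sort by position and accumulate weight:
  km 1 (Alpha, w=25) → cum 25
  km 3 (Epsilon, w=60) → cum 85
  km 6 (Beta, w=90) → cum 175  ≥ 104 → median here
  km 8 (Delta, w=8) → cum 183
  km 29 (Gamma, w=25) → cum 208
Optimal location: km 6.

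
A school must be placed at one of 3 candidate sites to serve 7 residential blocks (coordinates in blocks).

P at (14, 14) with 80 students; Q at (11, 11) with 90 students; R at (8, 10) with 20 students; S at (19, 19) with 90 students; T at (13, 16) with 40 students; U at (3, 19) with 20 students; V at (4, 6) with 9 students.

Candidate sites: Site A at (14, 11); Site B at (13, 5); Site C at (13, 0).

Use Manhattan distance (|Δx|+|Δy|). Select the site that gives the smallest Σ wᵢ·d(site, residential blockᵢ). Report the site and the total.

Site A, total 2575 blocks

Total weighted distance at each candidate:
  Site A (14, 11): total = 2575
  Site B (13, 5): total = 4530
  Site C (13, 0): total = 6275
Minimum is at Site A with total 2575 blocks.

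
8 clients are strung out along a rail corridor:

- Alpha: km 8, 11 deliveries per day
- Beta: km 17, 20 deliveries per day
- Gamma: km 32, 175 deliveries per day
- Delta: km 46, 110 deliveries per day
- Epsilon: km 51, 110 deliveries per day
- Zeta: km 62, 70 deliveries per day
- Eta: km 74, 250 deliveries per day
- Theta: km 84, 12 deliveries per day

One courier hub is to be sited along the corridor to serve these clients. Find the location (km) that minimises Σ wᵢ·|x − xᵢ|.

x = 51

For a sum of weighted absolute distances on a line, the optimum is the weighted median (not the mean). Total weight W = 758; half-weight = 379.
Sort by position and accumulate weight:
  km 8 (Alpha, w=11) → cum 11
  km 17 (Beta, w=20) → cum 31
  km 32 (Gamma, w=175) → cum 206
  km 46 (Delta, w=110) → cum 316
  km 51 (Epsilon, w=110) → cum 426  ≥ 379 → median here
  km 62 (Zeta, w=70) → cum 496
  km 74 (Eta, w=250) → cum 746
  km 84 (Theta, w=12) → cum 758
Optimal location: km 51.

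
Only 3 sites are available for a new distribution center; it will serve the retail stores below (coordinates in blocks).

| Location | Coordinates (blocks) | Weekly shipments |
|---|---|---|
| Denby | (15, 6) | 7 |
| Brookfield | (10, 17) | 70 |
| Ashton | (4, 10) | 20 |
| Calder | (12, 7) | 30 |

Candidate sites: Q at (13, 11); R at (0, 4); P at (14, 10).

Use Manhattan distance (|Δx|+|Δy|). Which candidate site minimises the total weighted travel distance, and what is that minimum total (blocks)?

Q, total 1029 blocks

Total weighted distance at each candidate:
  Q (13, 11): total = 1029
  R (0, 4): total = 2379
  P (14, 10): total = 1155
Minimum is at Q with total 1029 blocks.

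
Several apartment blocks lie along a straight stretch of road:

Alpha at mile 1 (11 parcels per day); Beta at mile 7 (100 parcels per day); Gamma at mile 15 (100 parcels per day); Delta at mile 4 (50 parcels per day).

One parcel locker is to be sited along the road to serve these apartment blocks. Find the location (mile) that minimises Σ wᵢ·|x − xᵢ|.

For a sum of weighted absolute distances on a line, the optimum is the weighted median (not the mean). Total weight W = 261; half-weight = 130.5.
Sort by position and accumulate weight:
  mile 1 (Alpha, w=11) → cum 11
  mile 4 (Delta, w=50) → cum 61
  mile 7 (Beta, w=100) → cum 161  ≥ 130.5 → median here
  mile 15 (Gamma, w=100) → cum 261
Optimal location: mile 7.

x = 7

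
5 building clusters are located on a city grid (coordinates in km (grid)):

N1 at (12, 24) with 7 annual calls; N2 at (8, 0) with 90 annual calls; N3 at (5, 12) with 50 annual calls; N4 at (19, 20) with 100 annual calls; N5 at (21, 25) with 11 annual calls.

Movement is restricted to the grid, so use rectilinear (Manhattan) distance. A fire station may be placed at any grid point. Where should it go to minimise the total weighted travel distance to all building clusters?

Manhattan distance separates: Σwᵢ(|x−xᵢ|+|y−yᵢ|) = Σwᵢ|x−xᵢ| + Σwᵢ|y−yᵢ|, so x and y are optimised independently as 1-D weighted medians.
Total weight W = 258; half = 129.
x-coordinate, sorted with cumulative weight:
  x=5 (N3, w=50) cum 50
  x=8 (N2, w=90) cum 140  ← median
  x=12 (N1, w=7) cum 147
  x=19 (N4, w=100) cum 247
  x=21 (N5, w=11) cum 258
⇒ x* = 8
y-coordinate, sorted with cumulative weight:
  y=0 (N2, w=90) cum 90
  y=12 (N3, w=50) cum 140  ← median
  y=20 (N4, w=100) cum 240
  y=24 (N1, w=7) cum 247
  y=25 (N5, w=11) cum 258
⇒ y* = 12

(8, 12)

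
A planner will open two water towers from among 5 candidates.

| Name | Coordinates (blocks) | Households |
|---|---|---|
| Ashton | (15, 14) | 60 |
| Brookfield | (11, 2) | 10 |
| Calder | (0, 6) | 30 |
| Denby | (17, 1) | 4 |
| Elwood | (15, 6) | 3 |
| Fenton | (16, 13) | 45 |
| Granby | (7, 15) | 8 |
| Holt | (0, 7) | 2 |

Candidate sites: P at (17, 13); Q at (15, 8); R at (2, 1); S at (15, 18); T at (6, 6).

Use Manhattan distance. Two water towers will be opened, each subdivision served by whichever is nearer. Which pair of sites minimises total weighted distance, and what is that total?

Evaluate every pair (each demand assigned to the nearer of the two):
  {P, T}: total = 664
  {P, R}: total = 722
  {S, T}: total = 965
  {P, Q}: total = 1005
  {R, S}: total = 1020
  {Q, T}: total = 1036
  {Q, R}: total = 1118
  {Q, S}: total = 1282
  {P, S}: total = 1324
  {R, T}: total = 2236
Best pair: {P, T} with total 664.

{P, T}, total 664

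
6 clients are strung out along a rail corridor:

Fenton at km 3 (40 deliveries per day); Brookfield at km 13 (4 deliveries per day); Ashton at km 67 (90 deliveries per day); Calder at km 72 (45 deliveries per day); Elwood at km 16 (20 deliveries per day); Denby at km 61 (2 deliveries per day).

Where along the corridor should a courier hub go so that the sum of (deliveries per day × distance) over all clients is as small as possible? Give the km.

x = 67

For a sum of weighted absolute distances on a line, the optimum is the weighted median (not the mean). Total weight W = 201; half-weight = 100.5.
Sort by position and accumulate weight:
  km 3 (Fenton, w=40) → cum 40
  km 13 (Brookfield, w=4) → cum 44
  km 16 (Elwood, w=20) → cum 64
  km 61 (Denby, w=2) → cum 66
  km 67 (Ashton, w=90) → cum 156  ≥ 100.5 → median here
  km 72 (Calder, w=45) → cum 201
Optimal location: km 67.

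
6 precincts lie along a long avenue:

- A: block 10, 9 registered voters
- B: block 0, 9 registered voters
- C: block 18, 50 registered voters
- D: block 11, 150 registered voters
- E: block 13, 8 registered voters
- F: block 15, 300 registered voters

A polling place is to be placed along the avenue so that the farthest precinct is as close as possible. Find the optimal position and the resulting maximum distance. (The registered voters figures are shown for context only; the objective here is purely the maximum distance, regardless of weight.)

The 1-center on a line is the midpoint of the two extreme points: leftmost at 0, rightmost at 18.
Optimal location = (0 + 18)/2 = 9; maximum distance = (18 − 0)/2 = 9.

location 9, max distance 9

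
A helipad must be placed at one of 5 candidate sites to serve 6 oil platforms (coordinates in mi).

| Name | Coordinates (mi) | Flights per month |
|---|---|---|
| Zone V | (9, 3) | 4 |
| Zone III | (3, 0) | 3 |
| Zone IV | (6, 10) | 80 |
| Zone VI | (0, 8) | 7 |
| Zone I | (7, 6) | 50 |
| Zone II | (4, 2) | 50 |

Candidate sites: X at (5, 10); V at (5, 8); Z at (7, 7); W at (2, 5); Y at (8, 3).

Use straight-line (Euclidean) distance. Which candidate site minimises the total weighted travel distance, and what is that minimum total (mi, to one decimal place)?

Total weighted distance at each candidate:
  X (5, 10): total = 807.3
  V (5, 8): total = 709.8
  Z (7, 7): total = 686.1
  W (2, 5): total = 1017.1
  Y (8, 3): total = 1034.2
Minimum is at Z with total 686.1 mi.

Z, total 686.1 mi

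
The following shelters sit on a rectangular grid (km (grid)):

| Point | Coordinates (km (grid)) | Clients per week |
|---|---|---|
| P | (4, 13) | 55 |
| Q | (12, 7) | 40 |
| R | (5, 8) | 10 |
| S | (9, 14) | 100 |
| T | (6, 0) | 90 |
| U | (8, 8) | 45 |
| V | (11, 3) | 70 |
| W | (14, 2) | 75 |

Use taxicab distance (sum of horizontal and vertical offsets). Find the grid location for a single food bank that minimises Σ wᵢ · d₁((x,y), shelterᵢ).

Manhattan distance separates: Σwᵢ(|x−xᵢ|+|y−yᵢ|) = Σwᵢ|x−xᵢ| + Σwᵢ|y−yᵢ|, so x and y are optimised independently as 1-D weighted medians.
Total weight W = 485; half = 242.5.
x-coordinate, sorted with cumulative weight:
  x=4 (P, w=55) cum 55
  x=5 (R, w=10) cum 65
  x=6 (T, w=90) cum 155
  x=8 (U, w=45) cum 200
  x=9 (S, w=100) cum 300  ← median
  x=11 (V, w=70) cum 370
  x=12 (Q, w=40) cum 410
  x=14 (W, w=75) cum 485
⇒ x* = 9
y-coordinate, sorted with cumulative weight:
  y=0 (T, w=90) cum 90
  y=2 (W, w=75) cum 165
  y=3 (V, w=70) cum 235
  y=7 (Q, w=40) cum 275  ← median
  y=8 (R, w=10) cum 285
  y=8 (U, w=45) cum 330
  y=13 (P, w=55) cum 385
  y=14 (S, w=100) cum 485
⇒ y* = 7

(9, 7)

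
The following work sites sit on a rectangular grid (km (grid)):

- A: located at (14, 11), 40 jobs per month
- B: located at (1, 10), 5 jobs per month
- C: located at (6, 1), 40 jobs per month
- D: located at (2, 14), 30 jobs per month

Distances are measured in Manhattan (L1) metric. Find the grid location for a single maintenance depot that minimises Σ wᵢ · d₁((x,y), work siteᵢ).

(6, 11)

Manhattan distance separates: Σwᵢ(|x−xᵢ|+|y−yᵢ|) = Σwᵢ|x−xᵢ| + Σwᵢ|y−yᵢ|, so x and y are optimised independently as 1-D weighted medians.
Total weight W = 115; half = 57.5.
x-coordinate, sorted with cumulative weight:
  x=1 (B, w=5) cum 5
  x=2 (D, w=30) cum 35
  x=6 (C, w=40) cum 75  ← median
  x=14 (A, w=40) cum 115
⇒ x* = 6
y-coordinate, sorted with cumulative weight:
  y=1 (C, w=40) cum 40
  y=10 (B, w=5) cum 45
  y=11 (A, w=40) cum 85  ← median
  y=14 (D, w=30) cum 115
⇒ y* = 11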